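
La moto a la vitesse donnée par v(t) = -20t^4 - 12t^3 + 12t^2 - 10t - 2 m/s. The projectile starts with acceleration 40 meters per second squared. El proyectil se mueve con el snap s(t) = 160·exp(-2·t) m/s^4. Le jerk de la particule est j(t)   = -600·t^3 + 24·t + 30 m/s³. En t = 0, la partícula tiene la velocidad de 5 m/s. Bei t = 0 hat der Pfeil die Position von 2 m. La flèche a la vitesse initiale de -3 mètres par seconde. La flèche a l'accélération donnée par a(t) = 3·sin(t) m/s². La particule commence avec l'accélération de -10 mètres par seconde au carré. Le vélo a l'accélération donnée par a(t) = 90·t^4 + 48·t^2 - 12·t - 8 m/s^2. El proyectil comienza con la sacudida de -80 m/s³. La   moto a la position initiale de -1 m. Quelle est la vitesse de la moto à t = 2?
De l'équation de la vitesse v(t) = -20·t^4 - 12·t^3 + 12·t^2 - 10·t - 2, nous substituons t = 2 pour obtenir v = -390.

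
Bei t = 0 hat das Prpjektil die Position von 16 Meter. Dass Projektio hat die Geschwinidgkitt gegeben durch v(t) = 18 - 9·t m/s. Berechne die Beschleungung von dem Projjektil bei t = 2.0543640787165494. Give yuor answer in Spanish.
Para resolver esto, necesitamos tomar 1 derivada de nuestra ecuación de la velocidad v(t) = 18 - 9·t. Tomando d/dt de v(t), encontramos a(t) = -9. Tenemos la aceleración a(t) = -9. Sustituyendo t = 2.0543640787165494: a(2.0543640787165494) = -9.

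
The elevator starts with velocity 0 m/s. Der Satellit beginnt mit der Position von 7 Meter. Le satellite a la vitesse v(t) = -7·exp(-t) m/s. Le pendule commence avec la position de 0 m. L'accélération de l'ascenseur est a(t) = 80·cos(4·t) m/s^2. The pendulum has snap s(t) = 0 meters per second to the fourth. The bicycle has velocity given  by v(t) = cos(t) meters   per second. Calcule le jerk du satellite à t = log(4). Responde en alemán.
Wir müssen unsere Gleichung für die Geschwindigkeit v(t) = -7·exp(-t) 2-mal ableiten. Die Ableitung von der Geschwindigkeit ergibt die Beschleunigung: a(t) = 7·exp(-t). Durch Ableiten von der Beschleunigung erhalten wir den Ruck: j(t) = -7·exp(-t). Wir haben den Ruck j(t) = -7·exp(-t). Durch Einsetzen von t = log(4): j(log(4)) = -7/4.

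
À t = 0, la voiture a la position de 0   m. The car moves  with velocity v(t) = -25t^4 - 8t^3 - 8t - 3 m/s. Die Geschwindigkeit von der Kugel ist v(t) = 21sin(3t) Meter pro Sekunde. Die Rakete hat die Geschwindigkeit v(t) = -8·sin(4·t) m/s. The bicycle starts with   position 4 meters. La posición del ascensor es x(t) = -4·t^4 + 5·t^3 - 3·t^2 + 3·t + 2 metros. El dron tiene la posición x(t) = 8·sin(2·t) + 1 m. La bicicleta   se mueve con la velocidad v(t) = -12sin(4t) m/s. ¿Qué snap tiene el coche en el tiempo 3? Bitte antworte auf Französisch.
En partant de la vitesse v(t) = -25·t^4 - 8·t^3 - 8·t - 3, nous prenons 3 dérivées. En dérivant la vitesse, nous obtenons l'accélération: a(t) = -100·t^3 - 24·t^2 - 8. La dérivée de l'accélération donne le jerk: j(t) = -300·t^2 - 48·t. La dérivée du jerk donne le snap: s(t) = -600·t - 48. En utilisant s(t) = -600·t - 48 et en substituant t = 3, nous trouvons s = -1848.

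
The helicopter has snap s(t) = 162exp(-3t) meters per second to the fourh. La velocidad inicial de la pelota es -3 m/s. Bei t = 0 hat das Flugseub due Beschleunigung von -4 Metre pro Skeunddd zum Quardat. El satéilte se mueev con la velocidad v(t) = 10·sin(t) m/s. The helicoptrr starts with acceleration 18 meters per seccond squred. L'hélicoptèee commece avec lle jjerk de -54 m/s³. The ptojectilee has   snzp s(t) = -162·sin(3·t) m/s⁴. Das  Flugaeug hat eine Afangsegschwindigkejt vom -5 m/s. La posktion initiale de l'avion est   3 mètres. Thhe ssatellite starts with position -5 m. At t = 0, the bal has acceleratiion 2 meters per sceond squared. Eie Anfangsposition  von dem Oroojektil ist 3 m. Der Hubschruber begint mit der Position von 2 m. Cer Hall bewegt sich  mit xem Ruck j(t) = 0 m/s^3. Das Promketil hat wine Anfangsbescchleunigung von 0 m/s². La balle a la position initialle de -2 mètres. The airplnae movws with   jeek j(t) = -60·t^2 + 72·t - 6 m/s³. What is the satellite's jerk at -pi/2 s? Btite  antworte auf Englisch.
Starting from velocity v(t) = 10·sin(t), we take 2 derivatives. Differentiating velocity, we get acceleration: a(t) = 10·cos(t). The derivative of acceleration gives jerk: j(t) = -10·sin(t). From the given jerk equation j(t) = -10·sin(t), we substitute t = -pi/2 to get j = 10.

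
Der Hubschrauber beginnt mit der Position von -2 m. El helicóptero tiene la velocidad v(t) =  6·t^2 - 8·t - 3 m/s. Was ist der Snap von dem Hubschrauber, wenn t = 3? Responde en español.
Debemos derivar nuestra ecuación de la velocidad v(t) = 6·t^2 - 8·t - 3 3 veces. Tomando d/dt de v(t), encontramos a(t) = 12·t - 8. Derivando la aceleración, obtenemos la sacudida: j(t) = 12. Tomando d/dt de j(t), encontramos s(t) = 0. Usando s(t) = 0 y sustituyendo t = 3, encontramos s = 0.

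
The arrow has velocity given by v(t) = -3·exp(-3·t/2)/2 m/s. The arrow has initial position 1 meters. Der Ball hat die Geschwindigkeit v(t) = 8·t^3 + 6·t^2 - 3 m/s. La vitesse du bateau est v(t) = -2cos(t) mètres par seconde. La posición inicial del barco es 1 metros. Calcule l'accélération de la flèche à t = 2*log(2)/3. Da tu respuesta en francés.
Pour résoudre ceci, nous devons prendre 1 dérivée de notre équation de la vitesse v(t) = -3·exp(-3·t/2)/2. En dérivant la vitesse, nous obtenons l'accélération: a(t) = 9·exp(-3·t/2)/4. De l'équation de l'accélération a(t) = 9·exp(-3·t/2)/4, nous substituons t = 2*log(2)/3 pour obtenir a = 9/8.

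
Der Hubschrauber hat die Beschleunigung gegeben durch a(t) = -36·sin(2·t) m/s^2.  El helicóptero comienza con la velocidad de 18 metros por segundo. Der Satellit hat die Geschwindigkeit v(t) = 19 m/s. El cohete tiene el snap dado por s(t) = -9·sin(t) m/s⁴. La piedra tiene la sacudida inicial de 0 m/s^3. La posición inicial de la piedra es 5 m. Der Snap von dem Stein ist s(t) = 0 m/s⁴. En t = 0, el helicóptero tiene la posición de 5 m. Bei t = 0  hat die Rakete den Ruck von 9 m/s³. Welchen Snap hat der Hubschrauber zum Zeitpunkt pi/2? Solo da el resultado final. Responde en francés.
s(pi/2) = 0.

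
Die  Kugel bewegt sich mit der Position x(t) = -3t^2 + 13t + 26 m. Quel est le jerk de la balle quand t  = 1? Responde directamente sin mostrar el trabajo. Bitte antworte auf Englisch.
The jerk at t = 1 is j = 0.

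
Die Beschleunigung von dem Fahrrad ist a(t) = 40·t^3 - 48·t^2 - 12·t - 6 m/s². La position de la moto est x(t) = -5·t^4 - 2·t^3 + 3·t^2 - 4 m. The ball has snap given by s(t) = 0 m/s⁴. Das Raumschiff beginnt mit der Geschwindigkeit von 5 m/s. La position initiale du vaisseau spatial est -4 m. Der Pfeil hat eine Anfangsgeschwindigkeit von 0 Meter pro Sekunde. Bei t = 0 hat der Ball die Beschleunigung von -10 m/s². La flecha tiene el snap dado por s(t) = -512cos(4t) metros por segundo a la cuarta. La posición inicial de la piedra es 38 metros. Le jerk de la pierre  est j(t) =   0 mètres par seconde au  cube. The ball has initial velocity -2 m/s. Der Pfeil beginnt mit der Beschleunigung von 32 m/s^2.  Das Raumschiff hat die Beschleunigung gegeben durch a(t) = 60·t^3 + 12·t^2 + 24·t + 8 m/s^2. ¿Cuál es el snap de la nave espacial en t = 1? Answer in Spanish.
Debemos derivar nuestra ecuación de la aceleración a(t) = 60·t^3 + 12·t^2 + 24·t + 8 2 veces. Tomando d/dt de a(t), encontramos j(t) = 180·t^2 + 24·t + 24. Tomando d/dt de j(t), encontramos s(t) = 360·t + 24. Usando s(t) = 360·t + 24 y sustituyendo t = 1, encontramos s = 384.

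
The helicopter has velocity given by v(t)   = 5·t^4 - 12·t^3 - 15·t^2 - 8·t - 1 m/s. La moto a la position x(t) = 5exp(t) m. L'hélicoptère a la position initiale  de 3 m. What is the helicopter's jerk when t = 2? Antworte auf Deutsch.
Ausgehend von der Geschwindigkeit v(t) = 5·t^4 - 12·t^3 - 15·t^2 - 8·t - 1, nehmen wir 2 Ableitungen. Durch Ableiten von der Geschwindigkeit erhalten wir die Beschleunigung: a(t) = 20·t^3 - 36·t^2 - 30·t - 8. Durch Ableiten von der Beschleunigung erhalten wir den Ruck: j(t) = 60·t^2 - 72·t - 30. Mit j(t) = 60·t^2 - 72·t - 30 und Einsetzen von t = 2, finden wir j = 66.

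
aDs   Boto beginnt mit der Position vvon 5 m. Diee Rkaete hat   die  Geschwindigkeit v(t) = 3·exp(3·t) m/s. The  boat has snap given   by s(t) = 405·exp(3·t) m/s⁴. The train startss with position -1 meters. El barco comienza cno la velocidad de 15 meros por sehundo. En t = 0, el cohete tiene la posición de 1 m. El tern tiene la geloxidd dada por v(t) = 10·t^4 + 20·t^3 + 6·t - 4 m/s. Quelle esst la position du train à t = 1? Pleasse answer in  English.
We need to integrate our velocity equation v(t) = 10·t^4 + 20·t^3 + 6·t - 4 1 time. Taking ∫v(t)dt and applying x(0) = -1, we find x(t) = 2·t^5 + 5·t^4 + 3·t^2 - 4·t - 1. From the given position equation x(t) = 2·t^5 + 5·t^4 + 3·t^2 - 4·t - 1, we substitute t = 1 to get x = 5.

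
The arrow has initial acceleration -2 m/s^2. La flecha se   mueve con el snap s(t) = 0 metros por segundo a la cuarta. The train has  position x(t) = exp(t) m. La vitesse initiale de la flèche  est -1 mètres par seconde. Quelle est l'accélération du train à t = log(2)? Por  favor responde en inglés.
Starting from position x(t) = exp(t), we take 2 derivatives. Differentiating position, we get velocity: v(t) = exp(t). Taking d/dt of v(t), we find a(t) = exp(t). From the given acceleration equation a(t) = exp(t), we substitute t = log(2) to get a = 2.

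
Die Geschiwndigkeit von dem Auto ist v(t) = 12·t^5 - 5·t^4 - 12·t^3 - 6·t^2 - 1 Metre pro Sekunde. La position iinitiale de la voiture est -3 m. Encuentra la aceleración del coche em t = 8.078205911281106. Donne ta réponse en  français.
Pour résoudre ceci, nous devons prendre 1 dérivée de notre équation de la vitesse v(t) = 12·t^5 - 5·t^4 - 12·t^3 - 6·t^2 - 1. En dérivant la vitesse, nous obtenons l'accélération: a(t) = 60·t^4 - 20·t^3 - 36·t^2 - 12·t. Nous avons l'accélération a(t) = 60·t^4 - 20·t^3 - 36·t^2 - 12·t. En substituant t = 8.078205911281106: a(8.078205911281106) = 242522.318146475.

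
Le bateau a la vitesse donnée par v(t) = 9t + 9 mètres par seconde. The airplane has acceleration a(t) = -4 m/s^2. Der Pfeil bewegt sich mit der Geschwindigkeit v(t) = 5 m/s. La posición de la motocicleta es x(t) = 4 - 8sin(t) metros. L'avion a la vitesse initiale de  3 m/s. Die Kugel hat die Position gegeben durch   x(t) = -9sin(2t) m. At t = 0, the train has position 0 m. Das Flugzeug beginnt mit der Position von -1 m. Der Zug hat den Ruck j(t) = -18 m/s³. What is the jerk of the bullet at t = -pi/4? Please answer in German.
Um dies zu lösen, müssen wir 3 Ableitungen unserer Gleichung für die Position x(t) = -9·sin(2·t) nehmen. Die Ableitung von der Position ergibt die Geschwindigkeit: v(t) = -18·cos(2·t). Die Ableitung von der Geschwindigkeit ergibt die Beschleunigung: a(t) = 36·sin(2·t). Die Ableitung von der Beschleunigung ergibt den Ruck: j(t) = 72·cos(2·t). Wir haben den Ruck j(t) = 72·cos(2·t). Durch Einsetzen von t = -pi/4: j(-pi/4) = 0.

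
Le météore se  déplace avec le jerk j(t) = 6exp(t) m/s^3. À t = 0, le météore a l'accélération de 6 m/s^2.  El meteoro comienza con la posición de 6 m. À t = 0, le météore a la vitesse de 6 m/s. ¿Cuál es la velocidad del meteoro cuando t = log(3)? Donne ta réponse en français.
Nous devons intégrer notre équation du jerk j(t) = 6·exp(t) 2 fois. La primitive du jerk, avec a(0) = 6, donne l'accélération: a(t) = 6·exp(t). L'intégrale de l'accélération, avec v(0) = 6, donne la vitesse: v(t) = 6·exp(t). En utilisant v(t) = 6·exp(t) et en substituant t = log(3), nous trouvons v = 18.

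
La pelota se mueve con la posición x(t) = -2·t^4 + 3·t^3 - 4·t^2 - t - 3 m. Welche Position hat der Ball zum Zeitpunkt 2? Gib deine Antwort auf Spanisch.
De la ecuación de la posición x(t) = -2·t^4 + 3·t^3 - 4·t^2 - t - 3, sustituimos t = 2 para obtener x = -29.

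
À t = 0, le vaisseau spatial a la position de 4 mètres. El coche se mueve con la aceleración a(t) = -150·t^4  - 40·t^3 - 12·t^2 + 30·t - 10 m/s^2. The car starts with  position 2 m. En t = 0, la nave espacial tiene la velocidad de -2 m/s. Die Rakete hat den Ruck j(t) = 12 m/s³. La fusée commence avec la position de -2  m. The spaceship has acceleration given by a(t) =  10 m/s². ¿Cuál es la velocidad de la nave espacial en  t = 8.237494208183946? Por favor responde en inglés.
To find the answer, we compute 1 integral of a(t) = 10. Finding the integral of a(t) and using v(0) = -2: v(t) = 10·t - 2. From the given velocity equation v(t) = 10·t - 2, we substitute t = 8.237494208183946 to get v = 80.3749420818395.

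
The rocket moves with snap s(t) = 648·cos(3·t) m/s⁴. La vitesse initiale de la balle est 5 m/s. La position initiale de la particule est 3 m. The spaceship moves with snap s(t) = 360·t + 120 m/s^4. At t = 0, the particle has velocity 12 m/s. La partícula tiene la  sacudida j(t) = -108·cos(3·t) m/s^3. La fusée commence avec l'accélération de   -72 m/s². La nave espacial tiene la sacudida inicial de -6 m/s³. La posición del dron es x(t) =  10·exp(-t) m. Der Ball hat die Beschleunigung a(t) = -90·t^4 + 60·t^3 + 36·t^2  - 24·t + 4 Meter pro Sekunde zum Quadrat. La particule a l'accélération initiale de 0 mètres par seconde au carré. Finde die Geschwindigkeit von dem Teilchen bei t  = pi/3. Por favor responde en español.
Para resolver esto, necesitamos tomar 2 antiderivadas de nuestra ecuación de la sacudida j(t) = -108·cos(3·t). Integrando la sacudida y usando la condición inicial a(0) = 0, obtenemos a(t) = -36·sin(3·t). Tomando ∫a(t)dt y aplicando v(0) = 12, encontramos v(t) = 12·cos(3·t). Usando v(t) = 12·cos(3·t) y sustituyendo t = pi/3, encontramos v = -12.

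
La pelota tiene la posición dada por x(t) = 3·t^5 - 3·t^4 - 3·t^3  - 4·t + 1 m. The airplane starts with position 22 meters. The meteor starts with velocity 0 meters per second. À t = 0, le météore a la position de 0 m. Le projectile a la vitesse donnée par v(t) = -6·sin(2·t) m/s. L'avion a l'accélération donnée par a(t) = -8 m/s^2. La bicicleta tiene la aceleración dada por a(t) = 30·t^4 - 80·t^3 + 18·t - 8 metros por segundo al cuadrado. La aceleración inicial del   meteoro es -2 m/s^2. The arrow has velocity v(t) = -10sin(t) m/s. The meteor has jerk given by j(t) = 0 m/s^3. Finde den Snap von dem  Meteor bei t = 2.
Um dies zu lösen, müssen wir 1 Ableitung unserer Gleichung für den Ruck j(t) = 0 nehmen. Mit d/dt von j(t) finden wir s(t) = 0. Wir haben den Snap s(t) = 0. Durch Einsetzen von t = 2: s(2) = 0.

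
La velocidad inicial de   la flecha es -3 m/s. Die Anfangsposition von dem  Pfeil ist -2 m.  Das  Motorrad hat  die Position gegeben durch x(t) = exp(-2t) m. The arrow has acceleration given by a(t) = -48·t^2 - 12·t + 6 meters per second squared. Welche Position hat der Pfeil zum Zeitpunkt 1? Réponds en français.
Nous devons trouver la primitive de notre équation de l'accélération a(t) = -48·t^2 - 12·t + 6 2 fois. L'intégrale de l'accélération, avec v(0) = -3, donne la vitesse: v(t) = -16·t^3 - 6·t^2 + 6·t - 3. L'intégrale de la vitesse est la position. En utilisant x(0) = -2, nous obtenons x(t) = -4·t^4 - 2·t^3 + 3·t^2 - 3·t - 2. De l'équation de la position x(t) = -4·t^4 - 2·t^3 + 3·t^2 - 3·t - 2, nous substituons t = 1 pour obtenir x = -8.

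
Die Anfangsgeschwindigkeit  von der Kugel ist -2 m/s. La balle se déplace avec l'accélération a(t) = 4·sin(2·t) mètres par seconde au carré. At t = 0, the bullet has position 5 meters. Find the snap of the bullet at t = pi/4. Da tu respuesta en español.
Para resolver esto, necesitamos tomar 2 derivadas de nuestra ecuación de la aceleración a(t) = 4·sin(2·t). Derivando la aceleración, obtenemos la sacudida: j(t) = 8·cos(2·t). Tomando d/dt de j(t), encontramos s(t) = -16·sin(2·t). Tenemos el snap s(t) = -16·sin(2·t). Sustituyendo t = pi/4: s(pi/4) = -16.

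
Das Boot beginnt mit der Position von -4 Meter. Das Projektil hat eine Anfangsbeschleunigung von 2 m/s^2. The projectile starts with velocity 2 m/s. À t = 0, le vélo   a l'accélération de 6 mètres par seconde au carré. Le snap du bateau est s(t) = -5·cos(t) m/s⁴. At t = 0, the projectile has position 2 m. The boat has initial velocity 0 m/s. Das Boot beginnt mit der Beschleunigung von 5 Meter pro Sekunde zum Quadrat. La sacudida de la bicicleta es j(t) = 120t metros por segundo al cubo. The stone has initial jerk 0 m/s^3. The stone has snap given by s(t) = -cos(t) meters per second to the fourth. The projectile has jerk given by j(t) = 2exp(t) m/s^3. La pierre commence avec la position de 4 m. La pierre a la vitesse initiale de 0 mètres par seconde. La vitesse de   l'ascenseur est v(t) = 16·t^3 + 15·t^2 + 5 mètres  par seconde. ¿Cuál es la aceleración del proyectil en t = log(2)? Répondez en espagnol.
Partiendo de la sacudida j(t) = 2·exp(t), tomamos 1 integral. Integrando la sacudida y usando la condición inicial a(0) = 2, obtenemos a(t) = 2·exp(t). Tenemos la aceleración a(t) = 2·exp(t). Sustituyendo t = log(2): a(log(2)) = 4.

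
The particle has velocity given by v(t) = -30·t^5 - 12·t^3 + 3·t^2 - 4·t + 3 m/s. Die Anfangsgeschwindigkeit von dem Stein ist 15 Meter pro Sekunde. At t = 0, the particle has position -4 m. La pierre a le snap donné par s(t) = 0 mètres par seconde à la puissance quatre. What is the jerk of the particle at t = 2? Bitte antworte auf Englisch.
Starting from velocity v(t) = -30·t^5 - 12·t^3 + 3·t^2 - 4·t + 3, we take 2 derivatives. The derivative of velocity gives acceleration: a(t) = -150·t^4 - 36·t^2 + 6·t - 4. The derivative of acceleration gives jerk: j(t) = -600·t^3 - 72·t + 6. Using j(t) = -600·t^3 - 72·t + 6 and substituting t = 2, we find j = -4938.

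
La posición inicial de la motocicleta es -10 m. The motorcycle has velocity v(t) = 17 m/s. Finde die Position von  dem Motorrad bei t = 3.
Um dies zu lösen, müssen wir 1 Stammfunktion unserer Gleichung für die Geschwindigkeit v(t) = 17 finden. Das Integral von der Geschwindigkeit, mit x(0) = -10, ergibt die Position: x(t) = 17·t - 10. Aus der Gleichung für die Position x(t) = 17·t - 10, setzen wir t = 3 ein und erhalten x = 41.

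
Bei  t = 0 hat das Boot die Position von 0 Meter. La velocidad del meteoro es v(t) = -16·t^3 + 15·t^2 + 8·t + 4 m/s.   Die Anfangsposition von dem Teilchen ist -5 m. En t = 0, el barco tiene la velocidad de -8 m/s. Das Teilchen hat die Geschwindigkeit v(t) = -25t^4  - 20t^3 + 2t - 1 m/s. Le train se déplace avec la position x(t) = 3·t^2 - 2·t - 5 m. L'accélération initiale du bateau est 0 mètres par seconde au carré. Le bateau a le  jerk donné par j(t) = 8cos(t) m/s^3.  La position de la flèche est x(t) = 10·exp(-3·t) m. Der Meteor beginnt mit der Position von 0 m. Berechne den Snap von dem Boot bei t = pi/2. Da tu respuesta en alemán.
Ausgehend von dem Ruck j(t) = 8·cos(t), nehmen wir 1 Ableitung. Die Ableitung von dem Ruck ergibt den Snap: s(t) = -8·sin(t). Aus der Gleichung für den Snap s(t) = -8·sin(t), setzen wir t = pi/2 ein und erhalten s = -8.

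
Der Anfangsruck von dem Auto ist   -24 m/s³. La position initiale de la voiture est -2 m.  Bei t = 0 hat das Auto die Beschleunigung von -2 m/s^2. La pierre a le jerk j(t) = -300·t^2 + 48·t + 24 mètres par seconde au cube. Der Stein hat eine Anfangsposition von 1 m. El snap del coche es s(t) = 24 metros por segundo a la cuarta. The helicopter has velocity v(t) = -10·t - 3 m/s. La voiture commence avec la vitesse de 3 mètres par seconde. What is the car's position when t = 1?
To solve this, we need to take 4 integrals of our snap equation s(t) = 24. Taking ∫s(t)dt and applying j(0) = -24, we find j(t) = 24·t - 24. The antiderivative of jerk is acceleration. Using a(0) = -2, we get a(t) = 12·t^2 - 24·t - 2. The antiderivative of acceleration, with v(0) = 3, gives velocity: v(t) = 4·t^3 - 12·t^2 - 2·t + 3. Finding the antiderivative of v(t) and using x(0) = -2: x(t) = t^4 - 4·t^3 - t^2 + 3·t - 2. Using x(t) = t^4 - 4·t^3 - t^2 + 3·t - 2 and substituting t = 1, we find x = -3.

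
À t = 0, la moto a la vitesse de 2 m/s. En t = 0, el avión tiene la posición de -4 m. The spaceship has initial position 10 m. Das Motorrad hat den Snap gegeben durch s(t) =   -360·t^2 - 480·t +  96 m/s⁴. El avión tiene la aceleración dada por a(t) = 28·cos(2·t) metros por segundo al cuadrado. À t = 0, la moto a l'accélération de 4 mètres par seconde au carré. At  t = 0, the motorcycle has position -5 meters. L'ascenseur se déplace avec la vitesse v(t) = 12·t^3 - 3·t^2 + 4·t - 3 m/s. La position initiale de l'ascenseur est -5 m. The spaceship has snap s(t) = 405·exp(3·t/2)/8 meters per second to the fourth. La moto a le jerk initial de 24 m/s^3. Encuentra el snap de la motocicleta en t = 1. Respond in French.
Nous avons le snap s(t) = -360·t^2 - 480·t + 96. En substituant t = 1: s(1) = -744.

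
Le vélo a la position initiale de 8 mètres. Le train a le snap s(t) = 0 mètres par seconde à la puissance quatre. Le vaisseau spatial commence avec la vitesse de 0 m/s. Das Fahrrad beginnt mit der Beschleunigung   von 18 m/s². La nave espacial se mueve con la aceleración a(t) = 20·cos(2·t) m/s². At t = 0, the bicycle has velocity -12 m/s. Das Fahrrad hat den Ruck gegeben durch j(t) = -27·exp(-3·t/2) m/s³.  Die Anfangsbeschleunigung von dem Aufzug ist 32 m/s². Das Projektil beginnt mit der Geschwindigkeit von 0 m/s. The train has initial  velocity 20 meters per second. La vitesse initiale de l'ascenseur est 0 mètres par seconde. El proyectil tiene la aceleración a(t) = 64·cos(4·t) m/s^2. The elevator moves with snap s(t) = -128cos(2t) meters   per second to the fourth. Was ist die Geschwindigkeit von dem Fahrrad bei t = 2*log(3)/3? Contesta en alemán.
Wir müssen das Integral unserer Gleichung für den Ruck j(t) = -27·exp(-3·t/2) 2-mal finden. Durch Integration von dem Ruck und Verwendung der Anfangsbedingung a(0) = 18, erhalten wir a(t) = 18·exp(-3·t/2). Die Stammfunktion von der Beschleunigung ist die Geschwindigkeit. Mit v(0) = -12 erhalten wir v(t) = -12·exp(-3·t/2). Wir haben die Geschwindigkeit v(t) = -12·exp(-3·t/2). Durch Einsetzen von t = 2*log(3)/3: v(2*log(3)/3) = -4.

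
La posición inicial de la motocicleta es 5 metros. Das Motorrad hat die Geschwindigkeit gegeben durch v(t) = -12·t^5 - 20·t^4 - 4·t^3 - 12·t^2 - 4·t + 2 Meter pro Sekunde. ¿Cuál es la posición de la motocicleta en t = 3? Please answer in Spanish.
Para resolver esto, necesitamos tomar 1 integral de nuestra ecuación de la velocidad v(t) = -12·t^5 - 20·t^4 - 4·t^3 - 12·t^2 - 4·t + 2. La integral de la velocidad es la posición. Usando x(0) = 5, obtenemos x(t) = -2·t^6 - 4·t^5 - t^4 - 4·t^3 - 2·t^2 + 2·t + 5. Tenemos la posición x(t) = -2·t^6 - 4·t^5 - t^4 - 4·t^3 - 2·t^2 + 2·t + 5. Sustituyendo t = 3: x(3) = -2626.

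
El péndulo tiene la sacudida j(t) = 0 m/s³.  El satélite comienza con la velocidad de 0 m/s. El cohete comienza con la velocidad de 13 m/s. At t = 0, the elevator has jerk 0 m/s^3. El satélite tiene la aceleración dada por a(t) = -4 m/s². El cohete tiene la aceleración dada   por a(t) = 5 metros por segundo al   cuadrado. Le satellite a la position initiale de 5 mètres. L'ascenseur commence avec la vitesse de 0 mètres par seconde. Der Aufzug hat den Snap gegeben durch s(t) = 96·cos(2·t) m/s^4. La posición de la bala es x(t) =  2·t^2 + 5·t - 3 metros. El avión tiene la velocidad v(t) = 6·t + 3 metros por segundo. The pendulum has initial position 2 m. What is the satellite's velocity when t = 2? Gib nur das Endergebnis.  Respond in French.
À t = 2, v = -8.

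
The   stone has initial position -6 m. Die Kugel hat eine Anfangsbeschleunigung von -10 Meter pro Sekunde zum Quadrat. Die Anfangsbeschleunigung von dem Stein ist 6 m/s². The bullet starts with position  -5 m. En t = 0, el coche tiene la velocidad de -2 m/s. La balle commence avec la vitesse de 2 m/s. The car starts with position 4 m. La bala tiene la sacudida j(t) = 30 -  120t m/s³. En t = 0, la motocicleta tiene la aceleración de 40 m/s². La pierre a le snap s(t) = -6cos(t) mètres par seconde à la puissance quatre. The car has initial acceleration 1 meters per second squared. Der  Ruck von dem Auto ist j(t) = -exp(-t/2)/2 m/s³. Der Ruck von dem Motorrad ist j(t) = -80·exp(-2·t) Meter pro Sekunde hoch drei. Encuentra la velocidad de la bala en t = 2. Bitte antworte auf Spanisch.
Debemos encontrar la antiderivada de nuestra ecuación de la sacudida j(t) = 30 - 120·t 2 veces. Tomando ∫j(t)dt y aplicando a(0) = -10, encontramos a(t) = -60·t^2 + 30·t - 10. La antiderivada de la aceleración, con v(0) = 2, da la velocidad: v(t) = -20·t^3 + 15·t^2 - 10·t + 2. Tenemos la velocidad v(t) = -20·t^3 + 15·t^2 - 10·t + 2. Sustituyendo t = 2: v(2) = -118.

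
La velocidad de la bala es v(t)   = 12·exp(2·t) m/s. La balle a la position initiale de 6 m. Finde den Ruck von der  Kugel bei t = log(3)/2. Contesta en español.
Para resolver esto, necesitamos tomar 2 derivadas de nuestra ecuación de la velocidad v(t) = 12·exp(2·t). Derivando la velocidad, obtenemos la aceleración: a(t) = 24·exp(2·t). La derivada de la aceleración da la sacudida: j(t) = 48·exp(2·t). Usando j(t) = 48·exp(2·t) y sustituyendo t = log(3)/2, encontramos j = 144.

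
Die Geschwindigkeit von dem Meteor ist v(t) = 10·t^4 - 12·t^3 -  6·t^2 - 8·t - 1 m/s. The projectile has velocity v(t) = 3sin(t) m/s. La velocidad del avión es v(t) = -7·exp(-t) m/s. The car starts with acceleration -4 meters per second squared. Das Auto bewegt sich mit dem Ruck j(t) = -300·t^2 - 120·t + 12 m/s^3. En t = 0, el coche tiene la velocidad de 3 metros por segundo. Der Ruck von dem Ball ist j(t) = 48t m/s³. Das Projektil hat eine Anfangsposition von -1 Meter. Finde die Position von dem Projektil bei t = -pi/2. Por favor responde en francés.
En partant de la vitesse v(t) = 3·sin(t), nous prenons 1 primitive. La primitive de la vitesse, avec x(0) = -1, donne la position: x(t) = 2 - 3·cos(t). De l'équation de la position x(t) = 2 - 3·cos(t), nous substituons t = -pi/2 pour obtenir x = 2.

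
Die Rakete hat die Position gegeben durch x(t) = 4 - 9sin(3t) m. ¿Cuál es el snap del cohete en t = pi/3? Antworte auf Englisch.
To solve this, we need to take 4 derivatives of our position equation x(t) = 4 - 9·sin(3·t). Differentiating position, we get velocity: v(t) = -27·cos(3·t). Taking d/dt of v(t), we find a(t) = 81·sin(3·t). Differentiating acceleration, we get jerk: j(t) = 243·cos(3·t). Differentiating jerk, we get snap: s(t) = -729·sin(3·t). From the given snap equation s(t) = -729·sin(3·t), we substitute t = pi/3 to get s = 0.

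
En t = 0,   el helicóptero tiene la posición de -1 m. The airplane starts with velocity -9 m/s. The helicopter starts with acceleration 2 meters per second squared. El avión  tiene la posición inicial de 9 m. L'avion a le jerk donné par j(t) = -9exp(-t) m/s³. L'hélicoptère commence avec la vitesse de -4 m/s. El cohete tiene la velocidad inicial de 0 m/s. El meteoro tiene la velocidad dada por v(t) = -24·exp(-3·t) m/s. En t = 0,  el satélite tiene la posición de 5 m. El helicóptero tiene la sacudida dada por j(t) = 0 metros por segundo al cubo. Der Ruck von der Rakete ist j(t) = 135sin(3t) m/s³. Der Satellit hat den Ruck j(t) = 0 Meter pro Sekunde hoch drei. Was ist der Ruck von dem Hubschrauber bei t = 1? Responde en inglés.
From the given jerk equation j(t) = 0, we substitute t = 1 to get j = 0.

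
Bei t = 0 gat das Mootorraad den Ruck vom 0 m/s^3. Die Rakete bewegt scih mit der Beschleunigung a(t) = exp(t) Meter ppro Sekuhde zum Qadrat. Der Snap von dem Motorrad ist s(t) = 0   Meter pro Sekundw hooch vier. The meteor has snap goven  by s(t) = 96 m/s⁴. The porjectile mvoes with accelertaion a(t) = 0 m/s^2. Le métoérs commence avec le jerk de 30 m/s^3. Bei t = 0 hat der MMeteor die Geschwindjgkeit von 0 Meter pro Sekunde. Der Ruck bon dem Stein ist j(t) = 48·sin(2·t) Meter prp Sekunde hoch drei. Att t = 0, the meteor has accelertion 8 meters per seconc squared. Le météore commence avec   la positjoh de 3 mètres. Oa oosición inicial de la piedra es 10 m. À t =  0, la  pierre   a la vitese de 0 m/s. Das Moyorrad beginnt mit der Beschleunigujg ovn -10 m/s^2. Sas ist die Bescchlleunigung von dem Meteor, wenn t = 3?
Ausgehend von dem Snap s(t) = 96, nehmen wir 2 Stammfunktionen. Mit ∫s(t)dt und Anwendung von j(0) = 30, finden wir j(t) = 96·t + 30. Das Integral von dem Ruck, mit a(0) = 8, ergibt die Beschleunigung: a(t) = 48·t^2 + 30·t + 8. Mit a(t) = 48·t^2 + 30·t + 8 und Einsetzen von t = 3, finden wir a = 530.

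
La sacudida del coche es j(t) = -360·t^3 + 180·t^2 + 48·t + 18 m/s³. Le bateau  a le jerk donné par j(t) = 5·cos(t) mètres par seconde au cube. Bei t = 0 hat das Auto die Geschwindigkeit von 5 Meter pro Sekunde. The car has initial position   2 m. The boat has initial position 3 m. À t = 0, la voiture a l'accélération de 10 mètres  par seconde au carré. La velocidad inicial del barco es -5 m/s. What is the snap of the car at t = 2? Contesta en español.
Para resolver esto, necesitamos tomar 1 derivada de nuestra ecuación de la sacudida j(t) = -360·t^3 + 180·t^2 + 48·t + 18. Tomando d/dt de j(t), encontramos s(t) = -1080·t^2 + 360·t + 48. Tenemos el snap s(t) = -1080·t^2 + 360·t + 48. Sustituyendo t = 2: s(2) = -3552.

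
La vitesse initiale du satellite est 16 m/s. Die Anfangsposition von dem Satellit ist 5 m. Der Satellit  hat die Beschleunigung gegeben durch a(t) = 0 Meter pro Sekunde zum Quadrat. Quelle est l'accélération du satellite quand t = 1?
En utilisant a(t) = 0 et en substituant t = 1, nous trouvons a = 0.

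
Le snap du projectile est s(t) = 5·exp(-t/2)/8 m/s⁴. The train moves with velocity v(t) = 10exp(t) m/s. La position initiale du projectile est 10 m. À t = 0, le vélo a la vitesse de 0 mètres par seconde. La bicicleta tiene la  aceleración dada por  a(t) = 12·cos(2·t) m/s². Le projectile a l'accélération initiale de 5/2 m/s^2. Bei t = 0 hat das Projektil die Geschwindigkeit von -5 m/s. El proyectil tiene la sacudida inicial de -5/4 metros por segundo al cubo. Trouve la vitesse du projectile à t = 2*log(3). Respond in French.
En partant du snap s(t) = 5·exp(-t/2)/8, nous prenons 3 primitives. En prenant ∫s(t)dt et en appliquant j(0) = -5/4, nous trouvons j(t) = -5·exp(-t/2)/4. En prenant ∫j(t)dt et en appliquant a(0) = 5/2, nous trouvons a(t) = 5·exp(-t/2)/2. En prenant ∫a(t)dt et en appliquant v(0) = -5, nous trouvons v(t) = -5·exp(-t/2). Nous avons la vitesse v(t) = -5·exp(-t/2). En substituant t = 2*log(3): v(2*log(3)) = -5/3.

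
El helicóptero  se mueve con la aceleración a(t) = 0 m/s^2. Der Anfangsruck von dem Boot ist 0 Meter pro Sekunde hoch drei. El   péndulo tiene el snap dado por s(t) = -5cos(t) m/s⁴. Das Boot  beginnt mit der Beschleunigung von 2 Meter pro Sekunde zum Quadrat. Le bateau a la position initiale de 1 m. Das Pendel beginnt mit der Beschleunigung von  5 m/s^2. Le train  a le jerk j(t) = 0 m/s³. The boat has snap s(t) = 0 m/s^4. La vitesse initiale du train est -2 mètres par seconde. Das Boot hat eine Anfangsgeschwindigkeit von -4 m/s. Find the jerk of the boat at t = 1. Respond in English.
To solve this, we need to take 1 integral of our snap equation s(t) = 0. Integrating snap and using the initial condition j(0) = 0, we get j(t) = 0. Using j(t) = 0 and substituting t = 1, we find j = 0.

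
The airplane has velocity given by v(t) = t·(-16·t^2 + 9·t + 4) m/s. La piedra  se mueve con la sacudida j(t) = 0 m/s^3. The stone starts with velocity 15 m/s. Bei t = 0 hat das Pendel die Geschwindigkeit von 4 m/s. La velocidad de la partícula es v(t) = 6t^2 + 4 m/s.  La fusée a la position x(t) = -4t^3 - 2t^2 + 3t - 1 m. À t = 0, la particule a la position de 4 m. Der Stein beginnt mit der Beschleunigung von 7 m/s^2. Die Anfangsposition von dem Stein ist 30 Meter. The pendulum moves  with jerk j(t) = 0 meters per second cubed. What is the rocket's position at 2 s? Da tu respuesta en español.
Usando x(t) = -4·t^3 - 2·t^2 + 3·t - 1 y sustituyendo t = 2, encontramos x = -35.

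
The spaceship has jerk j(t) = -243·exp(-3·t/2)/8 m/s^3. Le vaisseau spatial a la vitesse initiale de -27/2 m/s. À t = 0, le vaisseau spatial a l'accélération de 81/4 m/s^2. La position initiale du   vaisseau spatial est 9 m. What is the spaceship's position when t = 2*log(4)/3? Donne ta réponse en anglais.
Starting from jerk j(t) = -243·exp(-3·t/2)/8, we take 3 antiderivatives. Taking ∫j(t)dt and applying a(0) = 81/4, we find a(t) = 81·exp(-3·t/2)/4. Finding the antiderivative of a(t) and using v(0) = -27/2: v(t) = -27·exp(-3·t/2)/2. Finding the integral of v(t) and using x(0) = 9: x(t) = 9·exp(-3·t/2). Using x(t) = 9·exp(-3·t/2) and substituting t = 2*log(4)/3, we find x = 9/4.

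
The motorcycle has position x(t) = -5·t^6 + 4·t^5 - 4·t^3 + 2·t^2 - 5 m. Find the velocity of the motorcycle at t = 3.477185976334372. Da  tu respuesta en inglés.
Starting from position x(t) = -5·t^6 + 4·t^5 - 4·t^3 + 2·t^2 - 5, we take 1 derivative. Taking d/dt of x(t), we find v(t) = -30·t^5 + 20·t^4 - 12·t^2 + 4·t. From the given velocity equation v(t) = -30·t^5 + 20·t^4 - 12·t^2 + 4·t, we substitute t = 3.477185976334372 to get v = -12457.1056993828.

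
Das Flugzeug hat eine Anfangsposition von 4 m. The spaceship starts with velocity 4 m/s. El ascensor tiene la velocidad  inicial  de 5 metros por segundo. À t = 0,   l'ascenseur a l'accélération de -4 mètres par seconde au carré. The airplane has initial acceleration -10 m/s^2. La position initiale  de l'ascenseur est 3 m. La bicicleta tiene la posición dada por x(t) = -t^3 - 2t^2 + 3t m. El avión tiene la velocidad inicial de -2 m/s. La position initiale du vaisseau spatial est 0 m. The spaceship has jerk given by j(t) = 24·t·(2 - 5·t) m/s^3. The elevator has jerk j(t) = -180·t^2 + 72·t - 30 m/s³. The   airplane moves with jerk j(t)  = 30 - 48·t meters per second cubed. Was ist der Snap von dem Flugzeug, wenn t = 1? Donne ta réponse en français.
Pour résoudre ceci, nous devons prendre 1 dérivée de notre équation du jerk j(t) = 30 - 48·t. La dérivée du jerk donne le snap: s(t) = -48. De l'équation du snap s(t) = -48, nous substituons t = 1 pour obtenir s = -48.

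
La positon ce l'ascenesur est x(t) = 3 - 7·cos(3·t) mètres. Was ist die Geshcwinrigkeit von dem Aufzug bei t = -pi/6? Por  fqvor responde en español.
Para resolver esto, necesitamos tomar 1 derivada de nuestra ecuación de la posición x(t) = 3 - 7·cos(3·t). Tomando d/dt de x(t), encontramos v(t) = 21·sin(3·t). Tenemos la velocidad v(t) = 21·sin(3·t). Sustituyendo t = -pi/6: v(-pi/6) = -21.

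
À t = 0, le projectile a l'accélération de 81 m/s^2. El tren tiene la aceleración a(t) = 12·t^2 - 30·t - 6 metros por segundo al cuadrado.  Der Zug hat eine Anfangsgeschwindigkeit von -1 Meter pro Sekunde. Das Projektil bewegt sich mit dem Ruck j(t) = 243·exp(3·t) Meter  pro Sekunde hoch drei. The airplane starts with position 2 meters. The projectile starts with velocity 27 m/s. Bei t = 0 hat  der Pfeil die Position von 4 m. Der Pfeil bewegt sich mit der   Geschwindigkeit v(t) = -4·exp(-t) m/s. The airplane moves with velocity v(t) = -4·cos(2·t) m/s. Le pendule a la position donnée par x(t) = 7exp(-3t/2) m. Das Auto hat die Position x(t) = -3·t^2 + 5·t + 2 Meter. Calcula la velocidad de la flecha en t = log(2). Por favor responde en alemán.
Aus der Gleichung für die Geschwindigkeit v(t) = -4·exp(-t), setzen wir t = log(2) ein und erhalten v = -2.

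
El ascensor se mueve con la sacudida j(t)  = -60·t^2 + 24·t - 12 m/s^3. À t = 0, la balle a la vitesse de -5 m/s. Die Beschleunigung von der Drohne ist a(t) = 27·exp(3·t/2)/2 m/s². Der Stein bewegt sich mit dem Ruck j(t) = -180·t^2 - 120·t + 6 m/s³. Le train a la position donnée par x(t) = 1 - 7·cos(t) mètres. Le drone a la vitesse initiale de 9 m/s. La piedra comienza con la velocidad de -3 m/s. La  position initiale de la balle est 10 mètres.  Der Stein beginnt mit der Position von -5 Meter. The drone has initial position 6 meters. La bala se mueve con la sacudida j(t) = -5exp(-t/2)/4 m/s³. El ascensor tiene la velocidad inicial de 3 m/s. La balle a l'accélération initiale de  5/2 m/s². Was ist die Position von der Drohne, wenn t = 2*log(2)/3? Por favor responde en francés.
Pour résoudre ceci, nous devons prendre 2 primitives de notre équation de l'accélération a(t) = 27·exp(3·t/2)/2. En intégrant l'accélération et en utilisant la condition initiale v(0) = 9, nous obtenons v(t) = 9·exp(3·t/2). L'intégrale de la vitesse est la position. En utilisant x(0) = 6, nous obtenons x(t) = 6·exp(3·t/2). En utilisant x(t) = 6·exp(3·t/2) et en substituant t = 2*log(2)/3, nous trouvons x = 12.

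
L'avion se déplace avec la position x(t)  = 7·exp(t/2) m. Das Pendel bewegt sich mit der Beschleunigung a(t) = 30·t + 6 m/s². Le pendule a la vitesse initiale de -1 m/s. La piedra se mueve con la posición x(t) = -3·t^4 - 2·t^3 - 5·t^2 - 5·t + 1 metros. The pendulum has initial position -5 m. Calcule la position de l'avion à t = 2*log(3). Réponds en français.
En utilisant x(t) = 7·exp(t/2) et en substituant t = 2*log(3), nous trouvons x = 21.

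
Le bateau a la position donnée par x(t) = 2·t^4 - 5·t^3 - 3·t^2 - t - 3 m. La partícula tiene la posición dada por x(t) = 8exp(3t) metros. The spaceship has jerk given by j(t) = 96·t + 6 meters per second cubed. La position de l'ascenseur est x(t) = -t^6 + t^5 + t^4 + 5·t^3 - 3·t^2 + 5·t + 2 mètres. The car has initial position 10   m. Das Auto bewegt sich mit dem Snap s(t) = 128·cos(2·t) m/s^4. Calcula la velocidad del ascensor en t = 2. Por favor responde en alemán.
Um dies zu lösen, müssen wir 1 Ableitung unserer Gleichung für die Position x(t) = -t^6 + t^5 + t^4 + 5·t^3 - 3·t^2 + 5·t + 2 nehmen. Die Ableitung von der Position ergibt die Geschwindigkeit: v(t) = -6·t^5 + 5·t^4 + 4·t^3 + 15·t^2 - 6·t + 5. Mit v(t) = -6·t^5 + 5·t^4 + 4·t^3 + 15·t^2 - 6·t + 5 und Einsetzen von t = 2, finden wir v = -27.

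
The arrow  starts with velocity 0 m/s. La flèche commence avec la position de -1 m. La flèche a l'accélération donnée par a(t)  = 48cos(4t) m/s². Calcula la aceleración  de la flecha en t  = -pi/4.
Tenemos la aceleración a(t) = 48·cos(4·t). Sustituyendo t = -pi/4: a(-pi/4) = -48.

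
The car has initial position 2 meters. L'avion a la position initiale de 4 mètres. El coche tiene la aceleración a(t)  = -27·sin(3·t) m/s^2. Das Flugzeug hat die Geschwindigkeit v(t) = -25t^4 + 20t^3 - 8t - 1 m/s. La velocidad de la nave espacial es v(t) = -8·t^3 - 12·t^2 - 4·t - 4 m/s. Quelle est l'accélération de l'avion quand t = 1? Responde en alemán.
Um dies zu lösen, müssen wir 1 Ableitung unserer Gleichung für die Geschwindigkeit v(t) = -25·t^4 + 20·t^3 - 8·t - 1 nehmen. Mit d/dt von v(t) finden wir a(t) = -100·t^3 + 60·t^2 - 8. Aus der Gleichung für die Beschleunigung a(t) = -100·t^3 + 60·t^2 - 8, setzen wir t = 1 ein und erhalten a = -48.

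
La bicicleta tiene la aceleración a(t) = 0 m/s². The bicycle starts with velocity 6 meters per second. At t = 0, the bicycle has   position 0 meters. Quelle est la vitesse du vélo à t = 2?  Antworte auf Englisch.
To find the answer, we compute 1 antiderivative of a(t) = 0. Integrating acceleration and using the initial condition v(0) = 6, we get v(t) = 6. We have velocity v(t) = 6. Substituting t = 2: v(2) = 6.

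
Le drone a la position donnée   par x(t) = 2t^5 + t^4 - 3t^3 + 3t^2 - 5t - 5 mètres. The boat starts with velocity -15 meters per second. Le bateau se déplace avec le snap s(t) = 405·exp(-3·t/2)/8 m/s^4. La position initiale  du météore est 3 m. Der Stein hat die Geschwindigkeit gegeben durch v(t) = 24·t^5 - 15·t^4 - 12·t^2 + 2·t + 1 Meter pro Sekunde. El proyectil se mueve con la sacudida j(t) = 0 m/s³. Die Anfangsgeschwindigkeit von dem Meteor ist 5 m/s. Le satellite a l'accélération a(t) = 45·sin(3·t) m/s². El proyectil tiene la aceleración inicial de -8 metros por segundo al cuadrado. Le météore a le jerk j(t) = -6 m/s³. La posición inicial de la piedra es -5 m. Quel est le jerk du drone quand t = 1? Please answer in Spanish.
Debemos derivar nuestra ecuación de la posición x(t) = 2·t^5 + t^4 - 3·t^3 + 3·t^2 - 5·t - 5 3 veces. Derivando la posición, obtenemos la velocidad: v(t) = 10·t^4 + 4·t^3 - 9·t^2 + 6·t - 5. La derivada de la velocidad da la aceleración: a(t) = 40·t^3 + 12·t^2 - 18·t + 6. Tomando d/dt de a(t), encontramos j(t) = 120·t^2 + 24·t - 18. De la ecuación de la sacudida j(t) = 120·t^2 + 24·t - 18, sustituimos t = 1 para obtener j = 126.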